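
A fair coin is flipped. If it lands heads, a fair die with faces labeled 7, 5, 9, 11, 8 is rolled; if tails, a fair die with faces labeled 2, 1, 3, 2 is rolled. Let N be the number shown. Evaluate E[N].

E[N | heads] = (7+5+9+11+8)/5 = 8.
E[N | tails] = (2+1+3+2)/4 = 2.
By the law of total expectation,
E[N] = (1/2)·(8) + (1/2)·(2) = 5.

5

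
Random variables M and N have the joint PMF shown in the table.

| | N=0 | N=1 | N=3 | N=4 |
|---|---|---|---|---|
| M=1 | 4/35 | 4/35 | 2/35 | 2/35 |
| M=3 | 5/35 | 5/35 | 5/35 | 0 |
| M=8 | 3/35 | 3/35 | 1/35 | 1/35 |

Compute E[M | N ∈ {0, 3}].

17/5

P(N ∈ {0, 3}) = 4/7.
Σ M·P over the event = 1·(4/35) + 1·(2/35) + 3·(5/35) + 3·(5/35) + 8·(3/35) + 8·(1/35) = 68/35.
E[M | N ∈ {0, 3}] = (68/35) / (4/7) = 17/5.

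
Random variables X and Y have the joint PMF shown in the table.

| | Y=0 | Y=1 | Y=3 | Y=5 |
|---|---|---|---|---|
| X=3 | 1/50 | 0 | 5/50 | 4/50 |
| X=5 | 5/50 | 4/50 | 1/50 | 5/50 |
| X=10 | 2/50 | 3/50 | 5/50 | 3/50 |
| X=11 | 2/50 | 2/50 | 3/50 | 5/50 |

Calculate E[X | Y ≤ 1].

P(Y ≤ 1) = 19/50.
Σ X·P over the event = 3·(1/50) + 5·(5/50) + 5·(4/50) + 10·(2/50) + 10·(3/50) + 11·(2/50) + 11·(2/50) = 71/25.
E[X | Y ≤ 1] = (71/25) / (19/50) = 142/19.

142/19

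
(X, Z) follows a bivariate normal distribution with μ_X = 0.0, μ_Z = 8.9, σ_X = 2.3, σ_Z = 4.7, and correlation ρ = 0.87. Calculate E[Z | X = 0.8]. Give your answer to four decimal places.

10.3223

E[Z | X=x] = μ_Z + ρ(σ_Z/σ_X)(x − μ_X) for jointly normal variables.
E[Z | X=0.8] = 8.9 + (0.87)·(4.7/2.3)·(0.8 − (0.0)) = 8.9 + (1.77783)·(0.8) = 10.3223.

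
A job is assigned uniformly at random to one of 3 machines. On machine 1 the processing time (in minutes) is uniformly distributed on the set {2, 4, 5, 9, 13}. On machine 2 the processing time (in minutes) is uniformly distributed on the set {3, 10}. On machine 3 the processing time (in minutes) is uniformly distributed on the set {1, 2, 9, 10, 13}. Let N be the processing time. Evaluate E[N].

E[N | machine 1] = (2+4+5+9+13)/5 = 33/5.
E[N | machine 2] = (3+10)/2 = 13/2.
E[N | machine 3] = (1+2+9+10+13)/5 = 7.
By the law of total expectation,
E[N] = (1/3)·(33/5) + (1/3)·(13/2) + (1/3)·(7) = 67/10.

67/10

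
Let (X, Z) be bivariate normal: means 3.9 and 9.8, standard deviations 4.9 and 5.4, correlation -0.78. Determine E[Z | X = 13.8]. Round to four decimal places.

For a bivariate normal, E[Z | X=x] = μ_Z + ρ·(σ_Z/σ_X)·(x − μ_X).
E[Z | X=13.8] = 9.8 + (-0.78)·(5.4/4.9)·(13.8 − (3.9)) = 9.8 + (-0.859592)·(9.9) = 1.2900.

1.2900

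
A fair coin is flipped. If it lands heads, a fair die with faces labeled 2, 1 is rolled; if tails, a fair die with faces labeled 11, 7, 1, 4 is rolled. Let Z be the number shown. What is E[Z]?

E[Z | heads] = (2+1)/2 = 3/2.
E[Z | tails] = (11+7+1+4)/4 = 23/4.
E[Z] = (1/2)·(3/2) + (1/2)·(23/4) = 29/8.

29/8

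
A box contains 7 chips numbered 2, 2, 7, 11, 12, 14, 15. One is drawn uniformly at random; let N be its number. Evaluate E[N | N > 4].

59/5

P(N > 4) = 5/7.
Σ over the event: 7·1/7 + 11·1/7 + 12·1/7 + 14·1/7 + 15·1/7 = 59/7.
E[N | N > 4] = (59/7) / (5/7) = 59/5.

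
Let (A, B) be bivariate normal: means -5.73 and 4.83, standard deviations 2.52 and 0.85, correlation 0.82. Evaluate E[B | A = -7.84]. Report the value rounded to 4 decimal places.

4.2464

For a bivariate normal, E[B | A=x] = μ_B + ρ·(σ_B/σ_A)·(x − μ_A).
E[B | A=-7.84] = 4.83 + (0.82)·(0.85/2.52)·(-7.84 − (-5.73)) = 4.83 + (0.27659)·(-2.11) = 4.2464.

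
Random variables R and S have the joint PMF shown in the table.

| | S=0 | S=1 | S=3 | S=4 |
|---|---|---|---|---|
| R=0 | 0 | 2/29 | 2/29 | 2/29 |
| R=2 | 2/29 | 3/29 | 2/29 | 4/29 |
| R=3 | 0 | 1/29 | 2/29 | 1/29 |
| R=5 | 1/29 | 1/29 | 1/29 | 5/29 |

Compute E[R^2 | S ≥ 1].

P(S ≥ 1) = 26/29.
Summing R^2·P(R=x,S=y) over the conditioning event gives 247/29.
E[R^2 | S ≥ 1] = (247/29) / (26/29) = 19/2.

19/2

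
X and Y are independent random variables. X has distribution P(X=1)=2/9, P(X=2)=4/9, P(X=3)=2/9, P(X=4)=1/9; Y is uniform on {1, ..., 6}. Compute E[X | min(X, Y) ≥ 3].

10/3

P(min(X, Y) ≥ 3) = 2/9.
Summing X·P(x,y) over outcomes with min(X, Y) ≥ 3 gives 20/27.
E[X | min(X, Y) ≥ 3] = (20/27) / (2/9) = 10/3.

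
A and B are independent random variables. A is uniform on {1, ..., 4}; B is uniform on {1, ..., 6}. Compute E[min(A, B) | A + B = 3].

Outcomes with A + B = 3: (1,2), (2,1), each with probability 1/24.
E[min(A, B) | A + B = 3] = (1 + 1) / 2 = 1.

1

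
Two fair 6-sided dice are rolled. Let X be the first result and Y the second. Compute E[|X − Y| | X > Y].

7/3

P(X > Y) = 5/12.
Summing |X−Y|·P(x,y) over outcomes with X > Y gives 35/36.
E[|X − Y| | X > Y] = (35/36) / (5/12) = 7/3.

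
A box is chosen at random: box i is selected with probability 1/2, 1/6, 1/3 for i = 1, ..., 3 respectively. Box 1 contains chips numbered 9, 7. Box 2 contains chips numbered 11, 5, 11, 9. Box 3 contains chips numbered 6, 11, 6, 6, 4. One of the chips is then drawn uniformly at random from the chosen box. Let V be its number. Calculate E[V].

77/10

E[V | box 1] = (9+7)/2 = 8.
E[V | box 2] = (11+5+11+9)/4 = 9.
E[V | box 3] = (6+11+6+6+4)/5 = 33/5.
E[V] = (1/2)·(8) + (1/6)·(9) + (1/3)·(33/5) = 77/10.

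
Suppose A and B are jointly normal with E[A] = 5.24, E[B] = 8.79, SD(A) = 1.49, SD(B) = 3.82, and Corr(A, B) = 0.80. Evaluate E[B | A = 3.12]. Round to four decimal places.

E[B | A=x] = μ_B + ρ(σ_B/σ_A)(x − μ_A) for jointly normal variables.
E[B | A=3.12] = 8.79 + (0.80)·(3.82/1.49)·(3.12 − (5.24)) = 8.79 + (2.051)·(-2.12) = 4.4419.

4.4419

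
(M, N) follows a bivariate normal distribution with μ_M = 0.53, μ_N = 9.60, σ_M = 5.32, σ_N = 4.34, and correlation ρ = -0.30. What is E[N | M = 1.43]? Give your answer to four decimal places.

For a bivariate normal, E[N | M=x] = μ_N + ρ·(σ_N/σ_M)·(x − μ_M).
E[N | M=1.43] = 9.60 + (-0.30)·(4.34/5.32)·(1.43 − (0.53)) = 9.60 + (-0.24474)·(0.9) = 9.3797.

9.3797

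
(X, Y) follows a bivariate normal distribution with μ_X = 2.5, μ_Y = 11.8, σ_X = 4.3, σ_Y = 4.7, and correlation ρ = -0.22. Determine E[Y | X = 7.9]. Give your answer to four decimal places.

10.5015

E[Y | X=x] = μ_Y + ρ(σ_Y/σ_X)(x − μ_X) for jointly normal variables.
E[Y | X=7.9] = 11.8 + (-0.22)·(4.7/4.3)·(7.9 − (2.5)) = 11.8 + (-0.24047)·(5.4) = 10.5015.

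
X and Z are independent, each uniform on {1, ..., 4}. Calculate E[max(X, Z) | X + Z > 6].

4

Outcomes with X + Z > 6: (3,4), (4,3), (4,4), each with probability 1/16.
E[max(X, Z) | X + Z > 6] = (4 + 4 + 4) / 3 = 4.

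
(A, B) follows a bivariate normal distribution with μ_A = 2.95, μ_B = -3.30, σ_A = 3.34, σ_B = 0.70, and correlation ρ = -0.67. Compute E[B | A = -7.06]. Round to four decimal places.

The regression of B on A has slope ρ·σ_B/σ_A and passes through (μ_A, μ_B).
E[B | A=-7.06] = -3.30 + (-0.67)·(0.70/3.34)·(-7.06 − (2.95)) = -3.30 + (-0.14042)·(-10.01) = -1.8944.

-1.8944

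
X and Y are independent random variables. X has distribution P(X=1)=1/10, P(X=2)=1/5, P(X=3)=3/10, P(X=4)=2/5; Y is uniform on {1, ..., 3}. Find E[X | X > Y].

P(X > Y) = 2/3.
Summing X·P(x,y) over outcomes with X > Y gives 7/3.
E[X | X > Y] = (7/3) / (2/3) = 7/2.

7/2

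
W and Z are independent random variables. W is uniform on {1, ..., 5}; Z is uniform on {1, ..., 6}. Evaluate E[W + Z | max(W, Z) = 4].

44/7

P(max(W, Z) = 4) = 7/30.
Summing (W+Z)·P(x,y) over outcomes with max(W, Z) = 4 gives 22/15.
E[W + Z | max(W, Z) = 4] = (22/15) / (7/30) = 44/7.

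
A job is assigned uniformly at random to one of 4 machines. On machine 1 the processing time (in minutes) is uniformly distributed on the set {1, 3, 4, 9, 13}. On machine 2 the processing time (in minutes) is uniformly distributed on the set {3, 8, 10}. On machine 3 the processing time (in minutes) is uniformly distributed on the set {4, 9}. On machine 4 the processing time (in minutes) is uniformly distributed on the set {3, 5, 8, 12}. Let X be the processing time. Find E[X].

E[X | machine 1] = (1+3+4+9+13)/5 = 6.
E[X | machine 2] = (3+8+10)/3 = 7.
E[X | machine 3] = (4+9)/2 = 13/2.
E[X | machine 4] = (3+5+8+12)/4 = 7.
By the law of total expectation,
E[X] = (1/4)·(6) + (1/4)·(7) + (1/4)·(13/2) + (1/4)·(7) = 53/8.

53/8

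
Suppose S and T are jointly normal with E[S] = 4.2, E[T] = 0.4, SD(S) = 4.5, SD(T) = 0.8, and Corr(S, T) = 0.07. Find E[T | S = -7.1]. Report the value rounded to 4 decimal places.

0.2594

The regression of T on S has slope ρ·σ_T/σ_S and passes through (μ_S, μ_T).
E[T | S=-7.1] = 0.4 + (0.07)·(0.8/4.5)·(-7.1 − (4.2)) = 0.4 + (0.012444)·(-11.3) = 0.2594.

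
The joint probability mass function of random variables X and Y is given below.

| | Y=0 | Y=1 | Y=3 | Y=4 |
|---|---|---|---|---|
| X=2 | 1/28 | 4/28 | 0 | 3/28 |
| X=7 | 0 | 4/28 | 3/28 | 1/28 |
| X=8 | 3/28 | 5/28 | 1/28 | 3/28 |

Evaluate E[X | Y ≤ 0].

P(Y ≤ 0) = 1/7.
Summing X·P(X=x,Y=y) over the conditioning event gives 13/14.
E[X | Y ≤ 0] = (13/14) / (1/7) = 13/2.

13/2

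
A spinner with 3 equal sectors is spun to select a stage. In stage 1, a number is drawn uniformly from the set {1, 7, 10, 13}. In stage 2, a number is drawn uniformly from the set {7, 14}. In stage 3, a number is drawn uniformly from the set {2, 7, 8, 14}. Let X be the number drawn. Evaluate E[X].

E[X | stage 1] = (1+7+10+13)/4 = 31/4.
E[X | stage 2] = (7+14)/2 = 21/2.
E[X | stage 3] = (2+7+8+14)/4 = 31/4.
E[X] = (1/3)·(31/4) + (1/3)·(21/2) + (1/3)·(31/4) = 26/3.

26/3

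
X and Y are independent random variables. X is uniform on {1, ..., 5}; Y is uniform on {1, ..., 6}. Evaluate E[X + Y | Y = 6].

Outcomes with Y = 6: (1,6), (2,6), (3,6), (4,6), (5,6), each with probability 1/30.
E[X + Y | Y = 6] = (7 + 8 + 9 + 10 + 11) / 5 = 9.

9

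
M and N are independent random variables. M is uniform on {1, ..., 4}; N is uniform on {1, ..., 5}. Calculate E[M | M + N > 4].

20/7

P(M + N > 4) = 7/10.
Summing M·P(x,y) over outcomes with M + N > 4 gives 2.
E[M | M + N > 4] = (2) / (7/10) = 20/7.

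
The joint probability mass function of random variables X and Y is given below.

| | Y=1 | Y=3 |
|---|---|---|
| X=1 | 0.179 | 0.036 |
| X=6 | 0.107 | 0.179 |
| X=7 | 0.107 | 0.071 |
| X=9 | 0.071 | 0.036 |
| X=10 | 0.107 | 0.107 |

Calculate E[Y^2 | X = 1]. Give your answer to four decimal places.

2.3395

P(X = 1) = 0.215.
Σ Y^2·P over the event = 1·(0.179) + 9·(0.036) = 0.503.
E[Y^2 | X = 1] = (0.503) / (0.215) = 2.3395.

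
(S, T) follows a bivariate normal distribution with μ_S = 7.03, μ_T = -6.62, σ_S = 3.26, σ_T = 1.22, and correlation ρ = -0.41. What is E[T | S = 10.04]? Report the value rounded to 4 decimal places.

-7.0818

For a bivariate normal, E[T | S=x] = μ_T + ρ·(σ_T/σ_S)·(x − μ_S).
E[T | S=10.04] = -6.62 + (-0.41)·(1.22/3.26)·(10.04 − (7.03)) = -6.62 + (-0.153436)·(3.01) = -7.0818.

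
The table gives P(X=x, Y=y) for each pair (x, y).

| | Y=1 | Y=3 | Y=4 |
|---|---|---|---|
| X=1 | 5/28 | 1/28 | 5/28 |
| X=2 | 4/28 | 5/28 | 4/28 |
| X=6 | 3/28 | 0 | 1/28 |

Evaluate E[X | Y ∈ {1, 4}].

P(Y ∈ {1, 4}) = 11/14.
Σ X·P over the event = 1·(5/28) + 1·(5/28) + 2·(4/28) + 2·(4/28) + 6·(3/28) + 6·(1/28) = 25/14.
E[X | Y ∈ {1, 4}] = (25/14) / (11/14) = 25/11.

25/11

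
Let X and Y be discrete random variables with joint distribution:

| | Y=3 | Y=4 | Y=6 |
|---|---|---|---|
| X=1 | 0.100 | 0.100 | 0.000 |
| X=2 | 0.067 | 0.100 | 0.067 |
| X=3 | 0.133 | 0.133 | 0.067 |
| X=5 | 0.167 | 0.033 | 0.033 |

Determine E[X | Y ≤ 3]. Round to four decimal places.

3.1435

P(Y ≤ 3) = 0.467.
Σ X·P over the event = 1·(0.100) + 2·(0.067) + 3·(0.133) + 5·(0.167) = 1.468.
E[X | Y ≤ 3] = (1.468) / (0.467) = 3.1435.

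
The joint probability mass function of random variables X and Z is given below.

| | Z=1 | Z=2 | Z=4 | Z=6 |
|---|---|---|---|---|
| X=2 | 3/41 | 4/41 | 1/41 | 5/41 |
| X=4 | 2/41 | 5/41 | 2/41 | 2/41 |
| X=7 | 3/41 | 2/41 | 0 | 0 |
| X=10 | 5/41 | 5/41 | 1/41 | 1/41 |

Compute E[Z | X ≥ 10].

25/12

P(X ≥ 10) = 12/41.
Σ Z·P over the event = 1·(5/41) + 2·(5/41) + 4·(1/41) + 6·(1/41) = 25/41.
E[Z | X ≥ 10] = (25/41) / (12/41) = 25/12.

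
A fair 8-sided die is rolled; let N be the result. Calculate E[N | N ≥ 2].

Given N ≥ 2, N is equally likely to be any of {2, 3, 4, 5, 6, 7, 8}.
E[N | N ≥ 2] = (2 + 3 + 4 + 5 + 6 + 7 + 8) / 7 = 5.

5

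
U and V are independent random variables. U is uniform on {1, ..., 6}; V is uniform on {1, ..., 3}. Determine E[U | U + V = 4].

2

Outcomes with U + V = 4: (1,3), (2,2), (3,1), each with probability 1/18.
E[U | U + V = 4] = (1 + 2 + 3) / 3 = 2.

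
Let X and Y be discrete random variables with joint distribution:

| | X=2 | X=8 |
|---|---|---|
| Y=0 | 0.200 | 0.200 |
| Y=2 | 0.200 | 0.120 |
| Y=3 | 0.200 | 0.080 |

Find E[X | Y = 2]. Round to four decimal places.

P(Y = 2) = 0.320.
Σ X·P over the event = 2·(0.200) + 8·(0.120) = 1.360.
E[X | Y = 2] = (1.360) / (0.320) = 4.2500.

4.2500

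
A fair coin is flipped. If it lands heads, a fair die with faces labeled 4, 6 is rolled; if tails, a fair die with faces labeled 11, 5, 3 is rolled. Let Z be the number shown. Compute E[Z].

17/3

E[Z | heads] = (4+6)/2 = 5.
E[Z | tails] = (11+5+3)/3 = 19/3.
E[Z] = (1/2)·(5) + (1/2)·(19/3) = 17/3.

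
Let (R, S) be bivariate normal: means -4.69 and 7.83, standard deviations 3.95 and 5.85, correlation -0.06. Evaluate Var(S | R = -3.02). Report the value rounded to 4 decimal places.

For a bivariate normal, Var(S | R=x) = σ_S²(1 − ρ²).
Var(S | R=-3.02) = (5.85)²·(1 − (-0.06)²) = 34.2225·0.9964 = 34.0993.

34.0993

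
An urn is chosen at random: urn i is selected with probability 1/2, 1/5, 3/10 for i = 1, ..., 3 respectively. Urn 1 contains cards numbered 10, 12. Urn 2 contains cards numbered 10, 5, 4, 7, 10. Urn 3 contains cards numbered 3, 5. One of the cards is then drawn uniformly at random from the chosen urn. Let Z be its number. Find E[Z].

E[Z | urn 1] = (10+12)/2 = 11.
E[Z | urn 2] = (10+5+4+7+10)/5 = 36/5.
E[Z | urn 3] = (3+5)/2 = 4.
By the law of total expectation,
E[Z] = (1/2)·(11) + (1/5)·(36/5) + (3/10)·(4) = 407/50.

407/50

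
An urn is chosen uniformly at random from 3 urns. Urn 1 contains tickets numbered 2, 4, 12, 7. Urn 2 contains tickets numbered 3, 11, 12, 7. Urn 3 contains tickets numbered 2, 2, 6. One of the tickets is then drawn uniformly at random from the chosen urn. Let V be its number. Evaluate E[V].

107/18

E[V | urn 1] = (2+4+12+7)/4 = 25/4.
E[V | urn 2] = (3+11+12+7)/4 = 33/4.
E[V | urn 3] = (2+2+6)/3 = 10/3.
By the law of total expectation,
E[V] = (1/3)·(25/4) + (1/3)·(33/4) + (1/3)·(10/3) = 107/18.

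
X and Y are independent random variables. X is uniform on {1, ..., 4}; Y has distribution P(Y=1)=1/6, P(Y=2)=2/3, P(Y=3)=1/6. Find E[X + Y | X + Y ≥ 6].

P(X + Y ≥ 6) = 1/4.
Summing (X+Y)·P(x,y) over outcomes with X + Y ≥ 6 gives 37/24.
E[X + Y | X + Y ≥ 6] = (37/24) / (1/4) = 37/6.

37/6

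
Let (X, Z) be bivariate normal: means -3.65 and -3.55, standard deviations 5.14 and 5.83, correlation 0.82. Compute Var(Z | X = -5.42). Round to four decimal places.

The conditional variance in a bivariate normal is σ_Z²(1 − ρ²), independent of x.
Var(Z | X=-5.42) = (5.83)²·(1 − (0.82)²) = 33.9889·0.3276 = 11.1348.

11.1348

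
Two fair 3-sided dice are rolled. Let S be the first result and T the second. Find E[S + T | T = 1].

3

Outcomes with T = 1: (1,1), (2,1), (3,1), each with probability 1/9.
E[S + T | T = 1] = (2 + 3 + 4) / 3 = 3.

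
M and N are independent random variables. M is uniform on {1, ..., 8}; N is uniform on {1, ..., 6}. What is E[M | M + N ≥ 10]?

P(M + N ≥ 10) = 5/16.
Summing M·P(x,y) over outcomes with M + N ≥ 10 gives 25/12.
E[M | M + N ≥ 10] = (25/12) / (5/16) = 20/3.

20/3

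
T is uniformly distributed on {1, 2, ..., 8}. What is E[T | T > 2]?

11/2

Given T > 2, T is equally likely to be any of {3, 4, 5, 6, 7, 8}.
E[T | T > 2] = (3 + 4 + 5 + 6 + 7 + 8) / 6 = 11/2.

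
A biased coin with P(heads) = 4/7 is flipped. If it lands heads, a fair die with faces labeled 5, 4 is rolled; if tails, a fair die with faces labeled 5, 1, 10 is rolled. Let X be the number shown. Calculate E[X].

E[X | heads] = (5+4)/2 = 9/2.
E[X | tails] = (5+1+10)/3 = 16/3.
E[X] = (4/7)·(9/2) + (3/7)·(16/3) = 34/7.

34/7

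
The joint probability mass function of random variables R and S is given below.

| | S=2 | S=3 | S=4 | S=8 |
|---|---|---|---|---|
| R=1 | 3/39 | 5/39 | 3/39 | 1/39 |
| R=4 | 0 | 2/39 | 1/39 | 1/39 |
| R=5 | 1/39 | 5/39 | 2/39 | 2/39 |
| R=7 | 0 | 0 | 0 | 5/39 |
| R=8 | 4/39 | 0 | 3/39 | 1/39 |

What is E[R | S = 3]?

P(S = 3) = 4/13.
Σ R·P over the event = 1·(5/39) + 4·(2/39) + 5·(5/39) = 38/39.
E[R | S = 3] = (38/39) / (4/13) = 19/6.

19/6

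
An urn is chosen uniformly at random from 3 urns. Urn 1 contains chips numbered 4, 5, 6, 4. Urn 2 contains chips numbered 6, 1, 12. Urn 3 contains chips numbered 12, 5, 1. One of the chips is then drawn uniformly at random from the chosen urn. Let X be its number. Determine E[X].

205/36

E[X | urn 1] = (4+5+6+4)/4 = 19/4.
E[X | urn 2] = (6+1+12)/3 = 19/3.
E[X | urn 3] = (12+5+1)/3 = 6.
E[X] = (1/3)·(19/4) + (1/3)·(19/3) + (1/3)·(6) = 205/36.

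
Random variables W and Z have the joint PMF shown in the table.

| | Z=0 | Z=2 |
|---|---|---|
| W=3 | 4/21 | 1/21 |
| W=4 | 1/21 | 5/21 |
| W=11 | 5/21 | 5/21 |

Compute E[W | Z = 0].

P(Z = 0) = 10/21.
Summing W·P(W=x,Z=y) over the conditioning event gives 71/21.
E[W | Z = 0] = (71/21) / (10/21) = 71/10.

71/10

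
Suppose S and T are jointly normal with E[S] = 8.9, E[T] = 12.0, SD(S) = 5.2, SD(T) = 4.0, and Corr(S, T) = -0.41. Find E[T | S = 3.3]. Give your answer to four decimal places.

13.7662

The regression of T on S has slope ρ·σ_T/σ_S and passes through (μ_S, μ_T).
E[T | S=3.3] = 12.0 + (-0.41)·(4.0/5.2)·(3.3 − (8.9)) = 12.0 + (-0.315385)·(-5.6) = 13.7662.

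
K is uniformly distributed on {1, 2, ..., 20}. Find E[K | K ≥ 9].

Given K ≥ 9, K is equally likely to be any of {9, 10, 11, 12, 13, 14, 15, 16, 17, 18, 19, 20}.
E[K | K ≥ 9] = (9 + 10 + 11 + 12 + 13 + 14 + 15 + 16 + 17 + 18 + 19 + 20) / 12 = 29/2.

29/2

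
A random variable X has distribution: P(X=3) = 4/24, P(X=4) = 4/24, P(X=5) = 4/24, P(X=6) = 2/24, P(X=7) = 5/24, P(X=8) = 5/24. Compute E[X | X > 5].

P(X > 5) = 1/2.
Σ over the event: 6·1/12 + 7·5/24 + 8·5/24 = 29/8.
E[X | X > 5] = (29/8) / (1/2) = 29/4.

29/4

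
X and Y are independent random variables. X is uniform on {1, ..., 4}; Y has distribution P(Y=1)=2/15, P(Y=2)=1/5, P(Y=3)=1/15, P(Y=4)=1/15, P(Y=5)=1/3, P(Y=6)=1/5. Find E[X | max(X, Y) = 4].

17/5

P(max(X, Y) = 4) = 1/6.
Summing X·P(x,y) over outcomes with max(X, Y) = 4 gives 17/30.
E[X | max(X, Y) = 4] = (17/30) / (1/6) = 17/5.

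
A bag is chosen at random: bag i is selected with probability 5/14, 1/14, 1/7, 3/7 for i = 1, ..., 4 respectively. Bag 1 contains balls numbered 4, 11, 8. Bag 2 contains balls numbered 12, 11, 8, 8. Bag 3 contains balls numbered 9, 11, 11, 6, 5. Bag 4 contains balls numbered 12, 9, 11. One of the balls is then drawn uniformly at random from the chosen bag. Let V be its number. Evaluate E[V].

7733/840

E[V | bag 1] = (4+11+8)/3 = 23/3.
E[V | bag 2] = (12+11+8+8)/4 = 39/4.
E[V | bag 3] = (9+11+11+6+5)/5 = 42/5.
E[V | bag 4] = (12+9+11)/3 = 32/3.
E[V] = (5/14)·(23/3) + (1/14)·(39/4) + (1/7)·(42/5) + (3/7)·(32/3) = 7733/840.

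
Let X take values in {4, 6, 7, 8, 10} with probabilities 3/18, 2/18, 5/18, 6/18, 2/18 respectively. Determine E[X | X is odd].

7

P(X is odd) = 5/18.
Σ over the event: 7·5/18 = 35/18.
E[X | X is odd] = (35/18) / (5/18) = 7.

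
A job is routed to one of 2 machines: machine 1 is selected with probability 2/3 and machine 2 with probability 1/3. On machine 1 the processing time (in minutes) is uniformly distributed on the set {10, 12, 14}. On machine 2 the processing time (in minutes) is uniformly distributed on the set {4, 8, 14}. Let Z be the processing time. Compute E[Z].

98/9

E[Z | machine 1] = (10+12+14)/3 = 12.
E[Z | machine 2] = (4+8+14)/3 = 26/3.
E[Z] = (2/3)·(12) + (1/3)·(26/3) = 98/9.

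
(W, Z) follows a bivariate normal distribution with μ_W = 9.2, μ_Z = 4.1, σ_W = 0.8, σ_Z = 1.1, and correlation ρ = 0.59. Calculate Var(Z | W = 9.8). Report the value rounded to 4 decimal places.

Var(Z | W=x) = (1 − ρ²)·σ_Z².
Var(Z | W=9.8) = (1.1)²·(1 − (0.59)²) = 1.21·0.6519 = 0.7888.

0.7888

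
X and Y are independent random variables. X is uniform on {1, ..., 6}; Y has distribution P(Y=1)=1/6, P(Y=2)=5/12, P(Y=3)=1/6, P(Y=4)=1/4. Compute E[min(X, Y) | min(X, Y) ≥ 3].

P(min(X, Y) ≥ 3) = 5/18.
Summing min(X,Y)·P(x,y) over outcomes with min(X, Y) ≥ 3 gives 23/24.
E[min(X, Y) | min(X, Y) ≥ 3] = (23/24) / (5/18) = 69/20.

69/20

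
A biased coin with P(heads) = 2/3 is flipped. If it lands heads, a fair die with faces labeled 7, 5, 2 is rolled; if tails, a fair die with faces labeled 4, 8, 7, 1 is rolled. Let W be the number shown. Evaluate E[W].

E[W | heads] = (7+5+2)/3 = 14/3.
E[W | tails] = (4+8+7+1)/4 = 5.
By the law of total expectation,
E[W] = (2/3)·(14/3) + (1/3)·(5) = 43/9.

43/9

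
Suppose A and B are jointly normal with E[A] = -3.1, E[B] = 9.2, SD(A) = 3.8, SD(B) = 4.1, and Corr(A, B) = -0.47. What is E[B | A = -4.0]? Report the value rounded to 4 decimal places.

9.6564

E[B | A=x] = μ_B + ρ(σ_B/σ_A)(x − μ_A) for jointly normal variables.
E[B | A=-4.0] = 9.2 + (-0.47)·(4.1/3.8)·(-4.0 − (-3.1)) = 9.2 + (-0.50711)·(-0.9) = 9.6564.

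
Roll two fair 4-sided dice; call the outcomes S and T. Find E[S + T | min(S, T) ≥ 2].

Outcomes with min(S, T) ≥ 2: (2,2), (2,3), (2,4), (3,2), (3,3), (3,4), (4,2), (4,3), (4,4), each with probability 1/16.
E[S + T | min(S, T) ≥ 2] = (4 + 5 + 6 + 5 + 6 + 7 + 6 + 7 + 8) / 9 = 6.

6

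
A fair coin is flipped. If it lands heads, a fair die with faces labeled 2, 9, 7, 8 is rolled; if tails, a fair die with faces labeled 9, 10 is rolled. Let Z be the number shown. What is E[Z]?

8

E[Z | heads] = (2+9+7+8)/4 = 13/2.
E[Z | tails] = (9+10)/2 = 19/2.
By the law of total expectation,
E[Z] = (1/2)·(13/2) + (1/2)·(19/2) = 8.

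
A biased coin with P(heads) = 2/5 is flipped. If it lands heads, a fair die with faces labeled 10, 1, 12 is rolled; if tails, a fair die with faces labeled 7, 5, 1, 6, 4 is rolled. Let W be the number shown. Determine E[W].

E[W | heads] = (10+1+12)/3 = 23/3.
E[W | tails] = (7+5+1+6+4)/5 = 23/5.
By the law of total expectation,
E[W] = (2/5)·(23/3) + (3/5)·(23/5) = 437/75.

437/75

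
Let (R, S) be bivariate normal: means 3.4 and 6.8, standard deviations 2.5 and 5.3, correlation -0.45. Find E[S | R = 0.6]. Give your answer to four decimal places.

9.4712

The regression of S on R has slope ρ·σ_S/σ_R and passes through (μ_R, μ_S).
E[S | R=0.6] = 6.8 + (-0.45)·(5.3/2.5)·(0.6 − (3.4)) = 6.8 + (-0.954)·(-2.8) = 9.4712.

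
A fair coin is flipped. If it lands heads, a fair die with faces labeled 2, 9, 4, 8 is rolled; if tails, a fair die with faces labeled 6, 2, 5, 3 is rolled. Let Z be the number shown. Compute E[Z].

39/8

E[Z | heads] = (2+9+4+8)/4 = 23/4.
E[Z | tails] = (6+2+5+3)/4 = 4.
By the law of total expectation,
E[Z] = (1/2)·(23/4) + (1/2)·(4) = 39/8.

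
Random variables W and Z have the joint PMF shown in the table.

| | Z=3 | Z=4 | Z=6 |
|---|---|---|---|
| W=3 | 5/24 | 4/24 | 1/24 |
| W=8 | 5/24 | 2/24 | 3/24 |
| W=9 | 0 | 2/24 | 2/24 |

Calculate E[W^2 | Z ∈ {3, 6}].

91/2

P(Z ∈ {3, 6}) = 2/3.
Σ W^2·P over the event = 9·(5/24) + 9·(1/24) + 64·(5/24) + 64·(3/24) + 81·(2/24) = 91/3.
E[W^2 | Z ∈ {3, 6}] = (91/3) / (2/3) = 91/2.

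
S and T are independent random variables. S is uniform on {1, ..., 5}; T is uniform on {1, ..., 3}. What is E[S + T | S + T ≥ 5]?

Outcomes with S + T ≥ 5: (2,3), (3,2), (3,3), (4,1), (4,2), (4,3), (5,1), (5,2), (5,3), each with probability 1/15.
E[S + T | S + T ≥ 5] = (5 + 5 + 6 + 5 + 6 + 7 + 6 + 7 + 8) / 9 = 55/9.

55/9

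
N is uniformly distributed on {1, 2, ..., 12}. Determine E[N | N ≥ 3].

Given N ≥ 3, N is equally likely to be any of {3, 4, 5, 6, 7, 8, 9, 10, 11, 12}.
E[N | N ≥ 3] = (3 + 4 + 5 + 6 + 7 + 8 + 9 + 10 + 11 + 12) / 10 = 15/2.

15/2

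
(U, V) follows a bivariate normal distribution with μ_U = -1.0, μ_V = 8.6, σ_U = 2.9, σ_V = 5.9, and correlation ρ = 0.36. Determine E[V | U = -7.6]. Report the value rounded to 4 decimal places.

3.7661

For a bivariate normal, E[V | U=x] = μ_V + ρ·(σ_V/σ_U)·(x − μ_U).
E[V | U=-7.6] = 8.6 + (0.36)·(5.9/2.9)·(-7.6 − (-1.0)) = 8.6 + (0.73241)·(-6.6) = 3.7661.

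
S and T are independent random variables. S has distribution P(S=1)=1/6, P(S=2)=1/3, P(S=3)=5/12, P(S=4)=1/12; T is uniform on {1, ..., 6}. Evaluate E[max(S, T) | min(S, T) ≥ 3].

P(min(S, T) ≥ 3) = 1/3.
Summing max(S,T)·P(x,y) over outcomes with min(S, T) ≥ 3 gives 109/72.
E[max(S, T) | min(S, T) ≥ 3] = (109/72) / (1/3) = 109/24.

109/24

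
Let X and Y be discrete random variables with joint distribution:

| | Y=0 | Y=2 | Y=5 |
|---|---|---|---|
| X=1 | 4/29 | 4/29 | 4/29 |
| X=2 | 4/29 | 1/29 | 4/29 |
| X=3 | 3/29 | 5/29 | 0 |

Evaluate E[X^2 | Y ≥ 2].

P(Y ≥ 2) = 18/29.
Σ X^2·P over the event = 1·(4/29) + 1·(4/29) + 4·(1/29) + 4·(4/29) + 9·(5/29) = 73/29.
E[X^2 | Y ≥ 2] = (73/29) / (18/29) = 73/18.

73/18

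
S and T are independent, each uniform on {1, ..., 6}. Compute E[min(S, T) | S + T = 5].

Outcomes with S + T = 5: (1,4), (2,3), (3,2), (4,1), each with probability 1/36.
E[min(S, T) | S + T = 5] = (1 + 2 + 2 + 1) / 4 = 3/2.

3/2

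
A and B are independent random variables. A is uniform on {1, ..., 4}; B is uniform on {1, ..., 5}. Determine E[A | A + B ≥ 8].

P(A + B ≥ 8) = 3/20.
Summing A·P(x,y) over outcomes with A + B ≥ 8 gives 11/20.
E[A | A + B ≥ 8] = (11/20) / (3/20) = 11/3.

11/3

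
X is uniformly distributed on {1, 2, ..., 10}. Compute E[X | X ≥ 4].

Given X ≥ 4, X is equally likely to be any of {4, 5, 6, 7, 8, 9, 10}.
E[X | X ≥ 4] = (4 + 5 + 6 + 7 + 8 + 9 + 10) / 7 = 7.

7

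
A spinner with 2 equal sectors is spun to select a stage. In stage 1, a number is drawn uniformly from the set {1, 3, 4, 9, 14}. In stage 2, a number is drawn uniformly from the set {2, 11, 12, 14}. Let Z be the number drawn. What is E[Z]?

319/40

E[Z | stage 1] = (1+3+4+9+14)/5 = 31/5.
E[Z | stage 2] = (2+11+12+14)/4 = 39/4.
E[Z] = (1/2)·(31/5) + (1/2)·(39/4) = 319/40.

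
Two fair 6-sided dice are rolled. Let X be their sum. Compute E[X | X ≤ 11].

48/7

P(X ≤ 11) = 35/36.
E[X | X ≤ 11] = (20/3) / (35/36) = 48/7.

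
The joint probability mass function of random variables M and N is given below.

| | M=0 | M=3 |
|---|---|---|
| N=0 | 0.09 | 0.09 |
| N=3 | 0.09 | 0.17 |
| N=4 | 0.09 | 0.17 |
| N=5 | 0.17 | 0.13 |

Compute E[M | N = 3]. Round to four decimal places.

1.9615

P(N = 3) = 0.26.
Σ M·P over the event = 0·(0.09) + 3·(0.17) = 0.51.
E[M | N = 3] = (0.51) / (0.26) = 1.9615.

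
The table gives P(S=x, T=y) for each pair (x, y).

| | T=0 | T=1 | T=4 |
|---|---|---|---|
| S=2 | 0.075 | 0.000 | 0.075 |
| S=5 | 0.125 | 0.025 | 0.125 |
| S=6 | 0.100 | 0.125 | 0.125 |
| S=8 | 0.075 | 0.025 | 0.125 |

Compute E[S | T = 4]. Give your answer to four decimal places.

5.6111

P(T = 4) = 0.450.
Σ S·P over the event = 2·(0.075) + 5·(0.125) + 6·(0.125) + 8·(0.125) = 2.525.
E[S | T = 4] = (2.525) / (0.450) = 5.6111.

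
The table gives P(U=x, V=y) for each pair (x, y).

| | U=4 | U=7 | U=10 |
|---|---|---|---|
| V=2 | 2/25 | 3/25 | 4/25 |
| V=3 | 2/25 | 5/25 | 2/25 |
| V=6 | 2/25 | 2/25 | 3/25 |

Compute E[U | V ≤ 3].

22/3

P(V ≤ 3) = 18/25.
Σ U·P over the event = 4·(2/25) + 4·(2/25) + 7·(3/25) + 7·(5/25) + 10·(4/25) + 10·(2/25) = 132/25.
E[U | V ≤ 3] = (132/25) / (18/25) = 22/3.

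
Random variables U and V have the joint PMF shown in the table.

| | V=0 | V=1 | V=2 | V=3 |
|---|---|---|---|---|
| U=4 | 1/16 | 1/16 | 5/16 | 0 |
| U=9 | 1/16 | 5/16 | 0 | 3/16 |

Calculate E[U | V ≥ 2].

P(V ≥ 2) = 1/2.
Σ U·P over the event = 4·(5/16) + 9·(3/16) = 47/16.
E[U | V ≥ 2] = (47/16) / (1/2) = 47/8.

47/8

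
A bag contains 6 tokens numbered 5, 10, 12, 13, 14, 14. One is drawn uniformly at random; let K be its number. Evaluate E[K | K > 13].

14

P(K > 13) = 1/3.
Σ over the event: 14·1/3 = 14/3.
E[K | K > 13] = (14/3) / (1/3) = 14.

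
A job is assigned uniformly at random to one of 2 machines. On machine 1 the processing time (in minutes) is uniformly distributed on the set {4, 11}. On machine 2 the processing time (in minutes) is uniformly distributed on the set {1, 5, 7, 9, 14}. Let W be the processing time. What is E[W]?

147/20

E[W | machine 1] = (4+11)/2 = 15/2.
E[W | machine 2] = (1+5+7+9+14)/5 = 36/5.
By the law of total expectation,
E[W] = (1/2)·(15/2) + (1/2)·(36/5) = 147/20.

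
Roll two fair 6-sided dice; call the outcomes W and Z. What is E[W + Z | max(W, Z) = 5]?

70/9

Outcomes with max(W, Z) = 5: (1,5), (2,5), (3,5), (4,5), (5,1), (5,2), (5,3), (5,4), (5,5), each with probability 1/36.
E[W + Z | max(W, Z) = 5] = (6 + 7 + 8 + 9 + 6 + 7 + 8 + 9 + 10) / 9 = 70/9.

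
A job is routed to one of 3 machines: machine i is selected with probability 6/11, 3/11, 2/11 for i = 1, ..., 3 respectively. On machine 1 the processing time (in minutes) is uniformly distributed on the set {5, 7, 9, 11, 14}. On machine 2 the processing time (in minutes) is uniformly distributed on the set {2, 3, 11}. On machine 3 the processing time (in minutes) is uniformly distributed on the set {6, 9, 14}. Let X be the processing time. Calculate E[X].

E[X | machine 1] = (5+7+9+11+14)/5 = 46/5.
E[X | machine 2] = (2+3+11)/3 = 16/3.
E[X | machine 3] = (6+9+14)/3 = 29/3.
By the law of total expectation,
E[X] = (6/11)·(46/5) + (3/11)·(16/3) + (2/11)·(29/3) = 1358/165.

1358/165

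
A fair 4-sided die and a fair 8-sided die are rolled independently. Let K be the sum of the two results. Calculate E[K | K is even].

7

P(K is even) = 1/2.
Σ over the event: 2·1/32 + 4·3/32 + 6·1/8 + 8·1/8 + 10·3/32 + 12·1/32 = 7/2.
E[K | K is even] = (7/2) / (1/2) = 7.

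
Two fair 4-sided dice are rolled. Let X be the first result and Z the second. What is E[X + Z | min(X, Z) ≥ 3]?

P(min(X, Z) ≥ 3) = 1/4.
Summing (X+Z)·P(x,y) over outcomes with min(X, Z) ≥ 3 gives 7/4.
E[X + Z | min(X, Z) ≥ 3] = (7/4) / (1/4) = 7.

7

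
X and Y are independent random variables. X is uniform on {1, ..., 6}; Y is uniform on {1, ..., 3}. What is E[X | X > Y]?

P(X > Y) = 2/3.
Summing X·P(x,y) over outcomes with X > Y gives 53/18.
E[X | X > Y] = (53/18) / (2/3) = 53/12.

53/12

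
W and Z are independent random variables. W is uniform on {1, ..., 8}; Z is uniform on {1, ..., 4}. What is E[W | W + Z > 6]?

P(W + Z > 6) = 9/16.
Summing W·P(x,y) over outcomes with W + Z > 6 gives 55/16.
E[W | W + Z > 6] = (55/16) / (9/16) = 55/9.

55/9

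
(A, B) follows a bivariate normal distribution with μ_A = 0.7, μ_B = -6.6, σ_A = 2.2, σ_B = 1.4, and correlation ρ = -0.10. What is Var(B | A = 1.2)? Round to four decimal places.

Var(B | A=x) = (1 − ρ²)·σ_B².
Var(B | A=1.2) = (1.4)²·(1 − (-0.10)²) = 1.96·0.99 = 1.9404.

1.9404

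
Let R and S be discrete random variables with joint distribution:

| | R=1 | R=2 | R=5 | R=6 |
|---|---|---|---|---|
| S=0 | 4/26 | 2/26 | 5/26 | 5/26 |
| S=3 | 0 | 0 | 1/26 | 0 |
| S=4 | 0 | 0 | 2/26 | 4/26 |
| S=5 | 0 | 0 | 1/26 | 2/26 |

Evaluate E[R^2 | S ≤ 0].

P(S ≤ 0) = 8/13.
Summing R^2·P(R=x,S=y) over the conditioning event gives 317/26.
E[R^2 | S ≤ 0] = (317/26) / (8/13) = 317/16.

317/16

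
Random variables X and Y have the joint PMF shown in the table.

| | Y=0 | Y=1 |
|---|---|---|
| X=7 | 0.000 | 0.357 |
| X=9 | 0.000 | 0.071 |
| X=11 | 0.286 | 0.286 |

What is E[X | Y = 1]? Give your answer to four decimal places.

8.8011

P(Y = 1) = 0.714.
Σ X·P over the event = 7·(0.357) + 9·(0.071) + 11·(0.286) = 6.284.
E[X | Y = 1] = (6.284) / (0.714) = 8.8011.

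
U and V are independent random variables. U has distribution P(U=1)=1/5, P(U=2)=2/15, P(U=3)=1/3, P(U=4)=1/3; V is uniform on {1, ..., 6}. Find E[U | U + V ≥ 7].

68/21

P(U + V ≥ 7) = 7/15.
Summing U·P(x,y) over outcomes with U + V ≥ 7 gives 68/45.
E[U | U + V ≥ 7] = (68/45) / (7/15) = 68/21.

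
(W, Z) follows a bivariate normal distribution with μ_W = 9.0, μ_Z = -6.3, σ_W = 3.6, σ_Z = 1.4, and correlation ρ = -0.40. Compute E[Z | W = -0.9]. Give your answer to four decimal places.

-4.7600

For a bivariate normal, E[Z | W=x] = μ_Z + ρ·(σ_Z/σ_W)·(x − μ_W).
E[Z | W=-0.9] = -6.3 + (-0.40)·(1.4/3.6)·(-0.9 − (9.0)) = -6.3 + (-0.15556)·(-9.9) = -4.7600.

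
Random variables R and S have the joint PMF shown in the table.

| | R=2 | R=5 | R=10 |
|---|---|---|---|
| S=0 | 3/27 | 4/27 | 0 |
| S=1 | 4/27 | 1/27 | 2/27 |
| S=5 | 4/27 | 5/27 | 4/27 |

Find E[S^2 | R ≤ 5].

P(R ≤ 5) = 7/9.
Σ S^2·P over the event = 0·(3/27) + 1·(4/27) + 25·(4/27) + 0·(4/27) + 1·(1/27) + 25·(5/27) = 230/27.
E[S^2 | R ≤ 5] = (230/27) / (7/9) = 230/21.

230/21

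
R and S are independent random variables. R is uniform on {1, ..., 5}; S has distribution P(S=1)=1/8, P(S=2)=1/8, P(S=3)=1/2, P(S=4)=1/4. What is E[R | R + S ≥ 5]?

107/31

P(R + S ≥ 5) = 31/40.
Summing R·P(x,y) over outcomes with R + S ≥ 5 gives 107/40.
E[R | R + S ≥ 5] = (107/40) / (31/40) = 107/31.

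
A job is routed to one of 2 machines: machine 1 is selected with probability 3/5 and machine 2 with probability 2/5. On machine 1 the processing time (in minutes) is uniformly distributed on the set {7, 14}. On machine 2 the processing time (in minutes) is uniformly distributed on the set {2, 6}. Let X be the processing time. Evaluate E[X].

79/10

E[X | machine 1] = (7+14)/2 = 21/2.
E[X | machine 2] = (2+6)/2 = 4.
By the law of total expectation,
E[X] = (3/5)·(21/2) + (2/5)·(4) = 79/10.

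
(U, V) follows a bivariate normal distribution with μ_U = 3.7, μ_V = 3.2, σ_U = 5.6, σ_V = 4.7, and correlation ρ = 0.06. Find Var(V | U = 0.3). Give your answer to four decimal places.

Var(V | U=x) = (1 − ρ²)·σ_V².
Var(V | U=0.3) = (4.7)²·(1 − (0.06)²) = 22.09·0.9964 = 22.0105.

22.0105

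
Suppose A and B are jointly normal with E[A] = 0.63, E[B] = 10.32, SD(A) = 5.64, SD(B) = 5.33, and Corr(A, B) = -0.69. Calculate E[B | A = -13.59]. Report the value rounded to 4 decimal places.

E[B | A=x] = μ_B + ρ(σ_B/σ_A)(x − μ_A) for jointly normal variables.
E[B | A=-13.59] = 10.32 + (-0.69)·(5.33/5.64)·(-13.59 − (0.63)) = 10.32 + (-0.652074)·(-14.22) = 19.5925.

19.5925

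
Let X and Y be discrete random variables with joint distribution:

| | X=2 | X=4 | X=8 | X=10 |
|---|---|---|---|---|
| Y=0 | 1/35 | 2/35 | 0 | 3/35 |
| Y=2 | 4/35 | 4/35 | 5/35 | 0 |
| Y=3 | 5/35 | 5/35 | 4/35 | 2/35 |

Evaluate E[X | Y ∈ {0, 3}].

61/11

P(Y ∈ {0, 3}) = 22/35.
Σ X·P over the event = 2·(1/35) + 2·(5/35) + 4·(2/35) + 4·(5/35) + 8·(4/35) + 10·(3/35) + 10·(2/35) = 122/35.
E[X | Y ∈ {0, 3}] = (122/35) / (22/35) = 61/11.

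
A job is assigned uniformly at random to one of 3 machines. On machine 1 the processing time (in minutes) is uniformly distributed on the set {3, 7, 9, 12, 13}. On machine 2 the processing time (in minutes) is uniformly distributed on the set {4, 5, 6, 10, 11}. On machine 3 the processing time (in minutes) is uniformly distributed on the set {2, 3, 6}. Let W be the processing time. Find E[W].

E[W | machine 1] = (3+7+9+12+13)/5 = 44/5.
E[W | machine 2] = (4+5+6+10+11)/5 = 36/5.
E[W | machine 3] = (2+3+6)/3 = 11/3.
E[W] = (1/3)·(44/5) + (1/3)·(36/5) + (1/3)·(11/3) = 59/9.

59/9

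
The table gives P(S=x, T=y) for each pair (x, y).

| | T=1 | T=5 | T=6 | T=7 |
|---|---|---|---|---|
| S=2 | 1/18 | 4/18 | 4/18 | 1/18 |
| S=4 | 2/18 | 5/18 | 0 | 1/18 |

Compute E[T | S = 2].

26/5

P(S = 2) = 5/9.
Summing T·P(S=x,T=y) over the conditioning event gives 26/9.
E[T | S = 2] = (26/9) / (5/9) = 26/5.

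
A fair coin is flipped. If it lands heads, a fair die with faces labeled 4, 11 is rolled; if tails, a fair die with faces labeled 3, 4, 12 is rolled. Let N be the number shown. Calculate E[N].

83/12

E[N | heads] = (4+11)/2 = 15/2.
E[N | tails] = (3+4+12)/3 = 19/3.
By the law of total expectation,
E[N] = (1/2)·(15/2) + (1/2)·(19/3) = 83/12.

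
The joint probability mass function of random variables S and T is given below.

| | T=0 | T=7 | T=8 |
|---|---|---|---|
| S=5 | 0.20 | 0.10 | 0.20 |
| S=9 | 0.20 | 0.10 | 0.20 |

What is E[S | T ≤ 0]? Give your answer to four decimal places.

P(T ≤ 0) = 0.40.
Σ S·P over the event = 5·(0.20) + 9·(0.20) = 2.80.
E[S | T ≤ 0] = (2.80) / (0.40) = 7.0000.

7.0000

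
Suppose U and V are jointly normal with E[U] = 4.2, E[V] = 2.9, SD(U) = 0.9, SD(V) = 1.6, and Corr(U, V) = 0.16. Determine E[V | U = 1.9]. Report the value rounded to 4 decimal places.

For a bivariate normal, E[V | U=x] = μ_V + ρ·(σ_V/σ_U)·(x − μ_U).
E[V | U=1.9] = 2.9 + (0.16)·(1.6/0.9)·(1.9 − (4.2)) = 2.9 + (0.28444)·(-2.3) = 2.2458.

2.2458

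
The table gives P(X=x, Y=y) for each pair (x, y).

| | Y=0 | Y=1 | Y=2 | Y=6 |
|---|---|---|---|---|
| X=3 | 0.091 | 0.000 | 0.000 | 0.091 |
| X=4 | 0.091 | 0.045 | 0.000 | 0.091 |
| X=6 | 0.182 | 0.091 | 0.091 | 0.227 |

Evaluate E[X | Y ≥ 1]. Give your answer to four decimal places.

P(Y ≥ 1) = 0.636.
Σ X·P over the event = 3·(0.091) + 4·(0.045) + 4·(0.091) + 6·(0.091) + 6·(0.091) + 6·(0.227) = 3.271.
E[X | Y ≥ 1] = (3.271) / (0.636) = 5.1431.

5.1431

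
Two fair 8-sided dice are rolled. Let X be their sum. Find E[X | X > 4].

278/29

P(X > 4) = 29/32.
E[X | X > 4] = (139/16) / (29/32) = 278/29.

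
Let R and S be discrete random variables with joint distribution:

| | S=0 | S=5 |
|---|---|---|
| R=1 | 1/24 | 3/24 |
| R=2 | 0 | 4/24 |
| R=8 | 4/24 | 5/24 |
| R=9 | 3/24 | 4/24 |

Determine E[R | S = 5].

P(S = 5) = 2/3.
Summing R·P(R=x,S=y) over the conditioning event gives 29/8.
E[R | S = 5] = (29/8) / (2/3) = 87/16.

87/16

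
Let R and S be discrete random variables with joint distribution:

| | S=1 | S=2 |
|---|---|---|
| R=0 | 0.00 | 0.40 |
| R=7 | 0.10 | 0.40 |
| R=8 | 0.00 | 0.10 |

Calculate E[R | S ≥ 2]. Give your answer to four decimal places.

4.0000

P(S ≥ 2) = 0.90.
Σ R·P over the event = 0·(0.40) + 7·(0.40) + 8·(0.10) = 3.60.
E[R | S ≥ 2] = (3.60) / (0.90) = 4.0000.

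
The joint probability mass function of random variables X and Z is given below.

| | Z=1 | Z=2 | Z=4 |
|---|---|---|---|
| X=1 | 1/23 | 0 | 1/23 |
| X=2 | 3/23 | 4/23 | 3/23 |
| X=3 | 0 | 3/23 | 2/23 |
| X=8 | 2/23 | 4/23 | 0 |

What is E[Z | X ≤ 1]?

P(X ≤ 1) = 2/23.
Σ Z·P over the event = 1·(1/23) + 4·(1/23) = 5/23.
E[Z | X ≤ 1] = (5/23) / (2/23) = 5/2.

5/2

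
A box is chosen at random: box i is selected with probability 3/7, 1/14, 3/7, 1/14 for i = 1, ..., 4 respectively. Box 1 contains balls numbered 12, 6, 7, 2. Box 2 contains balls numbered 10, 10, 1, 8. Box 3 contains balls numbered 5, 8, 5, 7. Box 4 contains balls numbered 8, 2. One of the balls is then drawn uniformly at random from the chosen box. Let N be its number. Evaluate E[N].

361/56

E[N | box 1] = (12+6+7+2)/4 = 27/4.
E[N | box 2] = (10+10+1+8)/4 = 29/4.
E[N | box 3] = (5+8+5+7)/4 = 25/4.
E[N | box 4] = (8+2)/2 = 5.
E[N] = (3/7)·(27/4) + (1/14)·(29/4) + (3/7)·(25/4) + (1/14)·(5) = 361/56.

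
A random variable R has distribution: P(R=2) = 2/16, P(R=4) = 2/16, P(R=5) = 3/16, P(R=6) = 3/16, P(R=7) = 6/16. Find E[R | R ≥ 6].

20/3

P(R ≥ 6) = 9/16.
Σ over the event: 6·3/16 + 7·3/8 = 15/4.
E[R | R ≥ 6] = (15/4) / (9/16) = 20/3.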